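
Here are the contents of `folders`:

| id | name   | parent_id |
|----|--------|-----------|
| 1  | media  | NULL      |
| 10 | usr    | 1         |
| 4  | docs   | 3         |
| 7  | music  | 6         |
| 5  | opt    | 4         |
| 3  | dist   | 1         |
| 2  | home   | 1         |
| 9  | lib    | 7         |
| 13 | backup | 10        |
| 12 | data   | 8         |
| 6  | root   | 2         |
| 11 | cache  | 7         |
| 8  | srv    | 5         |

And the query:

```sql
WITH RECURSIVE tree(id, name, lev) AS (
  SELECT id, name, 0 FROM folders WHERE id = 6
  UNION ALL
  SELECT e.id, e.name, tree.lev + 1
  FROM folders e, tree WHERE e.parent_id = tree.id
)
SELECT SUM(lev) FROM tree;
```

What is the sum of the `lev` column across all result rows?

Base: id=6 (root) at lev 0.
Iteration 1: rows with parent_id in {6} -> music (id 7, lev 1).
Iteration 2: rows with parent_id in {7} -> lib (id 9, lev 2), cache (id 11, lev 2).
Iteration 3: no rows with parent_id in {9,11}; recursion stops.
SUM(lev) = 0 + 1 + 2 + 2 = 5.

5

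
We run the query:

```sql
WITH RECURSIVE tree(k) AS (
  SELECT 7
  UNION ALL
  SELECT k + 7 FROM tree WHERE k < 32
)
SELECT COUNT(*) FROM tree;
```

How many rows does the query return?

Base: k=7.
Iteration 1: 7 < 32 holds -> k = 7 + 7 = 14.
Iteration 2: 14 < 32 holds -> k = 14 + 7 = 21.
Iteration 3: 21 < 32 holds -> k = 21 + 7 = 28.
Iteration 4: 28 < 32 holds -> k = 28 + 7 = 35.
Iteration 5: 35 < 32 fails; recursion stops.
Total rows emitted: 5.

5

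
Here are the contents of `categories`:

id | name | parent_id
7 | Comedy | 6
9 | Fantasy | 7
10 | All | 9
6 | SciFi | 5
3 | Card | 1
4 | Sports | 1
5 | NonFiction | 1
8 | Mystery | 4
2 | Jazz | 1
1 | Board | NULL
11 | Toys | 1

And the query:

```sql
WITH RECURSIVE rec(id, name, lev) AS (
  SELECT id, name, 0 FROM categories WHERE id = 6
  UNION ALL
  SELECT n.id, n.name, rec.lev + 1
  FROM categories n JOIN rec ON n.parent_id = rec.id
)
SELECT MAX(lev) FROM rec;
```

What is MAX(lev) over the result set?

3

Base: id=6 (SciFi) at lev 0.
Iteration 1: rows with parent_id in {6} -> Comedy (id 7, lev 1).
Iteration 2: rows with parent_id in {7} -> Fantasy (id 9, lev 2).
Iteration 3: rows with parent_id in {9} -> All (id 10, lev 3).
Iteration 4: no rows with parent_id in {10}; recursion stops.
lev values: 0, 1, 2, 3; the maximum is 3.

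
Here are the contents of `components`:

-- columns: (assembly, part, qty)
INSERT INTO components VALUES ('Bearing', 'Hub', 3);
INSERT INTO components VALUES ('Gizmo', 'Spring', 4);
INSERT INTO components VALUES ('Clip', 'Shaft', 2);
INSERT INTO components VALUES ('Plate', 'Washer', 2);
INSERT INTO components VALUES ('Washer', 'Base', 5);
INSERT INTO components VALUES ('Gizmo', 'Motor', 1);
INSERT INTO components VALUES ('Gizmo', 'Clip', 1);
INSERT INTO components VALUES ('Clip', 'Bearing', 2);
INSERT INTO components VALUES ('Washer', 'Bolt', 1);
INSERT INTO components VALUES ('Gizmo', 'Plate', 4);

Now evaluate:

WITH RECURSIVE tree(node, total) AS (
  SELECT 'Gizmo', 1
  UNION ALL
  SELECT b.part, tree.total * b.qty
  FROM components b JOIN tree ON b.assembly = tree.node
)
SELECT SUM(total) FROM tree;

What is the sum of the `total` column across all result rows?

77

Base: (Gizmo, total=1).
Iteration 1: components of {Gizmo} -> Clip = 1*1 = 1, Motor = 1*1 = 1, Plate = 1*4 = 4, Spring = 1*4 = 4.
Iteration 2: components of {Clip,Motor,Plate,Spring} -> Bearing = 1*2 = 2, Shaft = 1*2 = 2, Washer = 4*2 = 8.
Iteration 3: components of {Bearing,Shaft,Washer} -> Base = 8*5 = 40, Bolt = 8*1 = 8, Hub = 2*3 = 6.
Iteration 4: no further components; recursion stops.
SUM(total) = 1 + 1 + 4 + 1 + 4 + 8 + 2 + 2 + 8 + 40 + 6 = 77.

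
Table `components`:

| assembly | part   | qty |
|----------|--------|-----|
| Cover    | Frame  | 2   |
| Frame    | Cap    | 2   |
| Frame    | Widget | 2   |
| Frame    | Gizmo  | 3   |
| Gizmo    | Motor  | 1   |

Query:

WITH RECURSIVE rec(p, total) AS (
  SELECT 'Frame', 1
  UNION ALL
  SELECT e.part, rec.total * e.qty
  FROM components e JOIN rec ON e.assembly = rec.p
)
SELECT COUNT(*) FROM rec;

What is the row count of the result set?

Base: (Frame, total=1).
Iteration 1: components of {Frame} -> Cap = 1*2 = 2, Gizmo = 1*3 = 3, Widget = 1*2 = 2.
Iteration 2: components of {Cap,Gizmo,Widget} -> Motor = 3*1 = 3.
Iteration 3: no further components; recursion stops.
Total rows emitted: 5.

5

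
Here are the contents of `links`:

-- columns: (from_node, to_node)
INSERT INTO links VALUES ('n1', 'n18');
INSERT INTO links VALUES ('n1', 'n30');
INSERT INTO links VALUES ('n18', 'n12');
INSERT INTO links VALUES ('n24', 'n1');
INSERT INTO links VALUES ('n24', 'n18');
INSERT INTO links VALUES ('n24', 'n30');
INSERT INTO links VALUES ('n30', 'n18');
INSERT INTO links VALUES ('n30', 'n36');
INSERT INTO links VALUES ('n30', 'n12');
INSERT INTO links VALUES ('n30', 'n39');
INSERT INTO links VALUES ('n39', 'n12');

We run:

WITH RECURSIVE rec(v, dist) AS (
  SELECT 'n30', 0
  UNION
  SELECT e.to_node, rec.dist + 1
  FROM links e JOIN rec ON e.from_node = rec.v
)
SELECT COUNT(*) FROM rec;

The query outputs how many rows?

6

Base: (n30, dist=0).
Iteration 1: edges from {n30} -> (n12, dist=1), (n18, dist=1), (n36, dist=1), (n39, dist=1).
Iteration 2: edges from {n12,n18,n36,n39} -> (n12, dist=2). [UNION drops 1 duplicate row(s)]
Iteration 3: no outgoing edges from {n12}; recursion stops.
Total rows emitted: 6.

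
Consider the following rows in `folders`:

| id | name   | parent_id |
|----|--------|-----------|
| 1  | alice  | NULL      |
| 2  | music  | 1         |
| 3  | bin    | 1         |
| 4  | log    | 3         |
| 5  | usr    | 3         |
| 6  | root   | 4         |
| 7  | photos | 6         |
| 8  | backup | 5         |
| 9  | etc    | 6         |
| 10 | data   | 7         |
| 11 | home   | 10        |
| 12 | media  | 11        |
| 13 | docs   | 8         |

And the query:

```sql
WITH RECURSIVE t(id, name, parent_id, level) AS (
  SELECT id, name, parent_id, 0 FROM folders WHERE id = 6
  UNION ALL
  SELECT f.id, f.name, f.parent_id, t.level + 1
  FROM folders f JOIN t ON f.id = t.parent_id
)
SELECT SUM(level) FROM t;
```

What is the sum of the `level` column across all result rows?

6

Base: id=6 (root), parent_id=4, level 0.
Iteration 1: join on id=4 -> log (id 4, parent_id=3, level 1).
Iteration 2: join on id=3 -> bin (id 3, parent_id=1, level 2).
Iteration 3: join on id=1 -> alice (id 1, parent_id=NULL, level 3).
Iteration 4: parent_id is NULL; no match; recursion stops.
SUM(level) = 0 + 1 + 2 + 3 = 6.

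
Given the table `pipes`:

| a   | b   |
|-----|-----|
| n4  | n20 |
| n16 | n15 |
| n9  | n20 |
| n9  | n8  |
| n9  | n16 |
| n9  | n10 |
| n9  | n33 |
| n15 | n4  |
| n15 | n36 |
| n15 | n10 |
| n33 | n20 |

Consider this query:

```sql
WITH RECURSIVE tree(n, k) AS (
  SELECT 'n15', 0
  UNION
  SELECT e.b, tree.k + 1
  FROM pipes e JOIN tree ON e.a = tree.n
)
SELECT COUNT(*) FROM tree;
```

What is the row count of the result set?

Base: (n15, k=0).
Iteration 1: edges from {n15} -> (n10, k=1), (n36, k=1), (n4, k=1).
Iteration 2: edges from {n10,n36,n4} -> (n20, k=2).
Iteration 3: no outgoing edges from {n20}; recursion stops.
Total rows emitted: 5.

5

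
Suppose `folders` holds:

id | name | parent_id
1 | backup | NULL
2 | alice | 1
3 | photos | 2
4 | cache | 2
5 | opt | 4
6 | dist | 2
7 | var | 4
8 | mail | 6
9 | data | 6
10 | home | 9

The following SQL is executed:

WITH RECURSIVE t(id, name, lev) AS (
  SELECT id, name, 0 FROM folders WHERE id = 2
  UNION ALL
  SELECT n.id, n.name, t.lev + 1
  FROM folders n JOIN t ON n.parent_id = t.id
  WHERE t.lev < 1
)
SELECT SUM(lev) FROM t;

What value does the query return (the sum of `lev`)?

Base: id=2 (alice) at lev 0.
Iteration 1: rows with parent_id in {2} -> photos (id 3, lev 1), cache (id 4, lev 1), dist (id 6, lev 1).
Iteration 2: lev < 1 fails for all current rows; recursion stops.
SUM(lev) = 0 + 1 + 1 + 1 = 3.

3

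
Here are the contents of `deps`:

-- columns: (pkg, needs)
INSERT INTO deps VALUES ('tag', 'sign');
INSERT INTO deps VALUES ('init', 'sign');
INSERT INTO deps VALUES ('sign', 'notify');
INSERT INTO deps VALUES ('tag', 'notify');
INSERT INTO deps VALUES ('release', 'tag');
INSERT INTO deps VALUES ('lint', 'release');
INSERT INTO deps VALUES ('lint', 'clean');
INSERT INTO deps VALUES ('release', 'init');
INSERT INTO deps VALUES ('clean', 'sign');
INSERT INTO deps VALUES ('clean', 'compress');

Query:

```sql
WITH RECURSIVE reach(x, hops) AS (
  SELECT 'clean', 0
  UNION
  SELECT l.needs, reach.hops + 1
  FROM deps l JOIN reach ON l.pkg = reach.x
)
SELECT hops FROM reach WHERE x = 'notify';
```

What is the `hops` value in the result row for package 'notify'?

Base: (clean, hops=0).
Iteration 1: edges from {clean} -> (compress, hops=1), (sign, hops=1).
Iteration 2: edges from {compress,sign} -> (notify, hops=2).
Iteration 3: no outgoing edges from {notify}; recursion stops.

2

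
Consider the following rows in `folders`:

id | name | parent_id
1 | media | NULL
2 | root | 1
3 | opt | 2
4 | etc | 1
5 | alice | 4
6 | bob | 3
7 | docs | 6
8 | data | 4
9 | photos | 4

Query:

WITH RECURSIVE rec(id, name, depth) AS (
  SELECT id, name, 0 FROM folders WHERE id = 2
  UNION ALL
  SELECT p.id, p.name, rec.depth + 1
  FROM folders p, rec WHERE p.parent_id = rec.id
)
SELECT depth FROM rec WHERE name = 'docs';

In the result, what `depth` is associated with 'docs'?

Base: id=2 (root) at depth 0.
Iteration 1: rows with parent_id in {2} -> opt (id 3, depth 1).
Iteration 2: rows with parent_id in {3} -> bob (id 6, depth 2).
Iteration 3: rows with parent_id in {6} -> docs (id 7, depth 3).
Iteration 4: no rows with parent_id in {7}; recursion stops.

3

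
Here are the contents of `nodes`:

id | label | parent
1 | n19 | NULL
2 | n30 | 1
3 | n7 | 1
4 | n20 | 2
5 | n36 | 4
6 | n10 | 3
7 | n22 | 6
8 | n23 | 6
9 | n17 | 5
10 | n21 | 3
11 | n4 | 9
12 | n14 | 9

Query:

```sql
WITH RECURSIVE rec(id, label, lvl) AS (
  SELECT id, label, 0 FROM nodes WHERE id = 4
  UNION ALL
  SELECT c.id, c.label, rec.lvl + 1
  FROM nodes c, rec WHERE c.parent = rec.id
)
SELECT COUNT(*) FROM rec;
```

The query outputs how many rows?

Base: id=4 (n20) at lvl 0.
Iteration 1: rows with parent in {4} -> n36 (id 5, lvl 1).
Iteration 2: rows with parent in {5} -> n17 (id 9, lvl 2).
Iteration 3: rows with parent in {9} -> n4 (id 11, lvl 3), n14 (id 12, lvl 3).
Iteration 4: no rows with parent in {11,12}; recursion stops.
Total rows emitted: 5.

5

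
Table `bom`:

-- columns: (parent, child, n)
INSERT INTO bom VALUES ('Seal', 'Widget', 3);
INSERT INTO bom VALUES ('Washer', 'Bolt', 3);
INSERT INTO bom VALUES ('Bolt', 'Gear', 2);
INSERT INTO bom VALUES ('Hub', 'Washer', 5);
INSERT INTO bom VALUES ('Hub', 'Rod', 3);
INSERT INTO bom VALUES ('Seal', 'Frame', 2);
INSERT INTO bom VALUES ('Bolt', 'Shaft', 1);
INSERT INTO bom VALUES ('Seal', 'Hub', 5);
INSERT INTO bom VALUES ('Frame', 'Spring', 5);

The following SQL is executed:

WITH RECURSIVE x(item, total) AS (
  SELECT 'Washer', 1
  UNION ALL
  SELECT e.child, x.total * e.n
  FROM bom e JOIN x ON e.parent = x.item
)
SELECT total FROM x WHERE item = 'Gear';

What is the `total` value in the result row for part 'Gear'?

Base: (Washer, total=1).
Iteration 1: components of {Washer} -> Bolt = 1*3 = 3.
Iteration 2: components of {Bolt} -> Gear = 3*2 = 6, Shaft = 3*1 = 3.
Iteration 3: no further components; recursion stops.

6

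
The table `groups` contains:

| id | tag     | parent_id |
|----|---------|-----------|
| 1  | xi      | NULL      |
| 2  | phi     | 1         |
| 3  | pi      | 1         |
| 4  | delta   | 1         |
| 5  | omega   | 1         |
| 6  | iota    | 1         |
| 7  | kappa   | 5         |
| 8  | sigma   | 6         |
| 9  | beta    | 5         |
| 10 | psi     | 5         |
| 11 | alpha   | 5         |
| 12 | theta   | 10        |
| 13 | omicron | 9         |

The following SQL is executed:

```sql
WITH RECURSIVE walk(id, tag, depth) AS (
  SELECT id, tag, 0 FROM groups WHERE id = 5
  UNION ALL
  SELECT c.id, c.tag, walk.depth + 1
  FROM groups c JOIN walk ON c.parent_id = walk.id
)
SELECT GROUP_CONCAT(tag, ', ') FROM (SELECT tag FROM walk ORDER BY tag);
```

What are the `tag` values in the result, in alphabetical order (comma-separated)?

Base: id=5 (omega) at depth 0.
Iteration 1: rows with parent_id in {5} -> kappa (id 7, depth 1), beta (id 9, depth 1), psi (id 10, depth 1), alpha (id 11, depth 1).
Iteration 2: rows with parent_id in {7,9,10,11} -> theta (id 12, depth 2), omicron (id 13, depth 2).
Iteration 3: no rows with parent_id in {12,13}; recursion stops.

alpha, beta, kappa, omega, omicron, psi, theta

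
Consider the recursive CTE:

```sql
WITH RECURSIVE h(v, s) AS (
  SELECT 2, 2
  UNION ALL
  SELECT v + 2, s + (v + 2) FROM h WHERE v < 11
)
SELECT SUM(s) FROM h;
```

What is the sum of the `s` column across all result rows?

Base: v=2, s=2.
Iteration 1: 2 < 11 holds -> v = 2 + 2 = 4, s = 2 + 4 = 6.
Iteration 2: 4 < 11 holds -> v = 4 + 2 = 6, s = 6 + 6 = 12.
Iteration 3: 6 < 11 holds -> v = 6 + 2 = 8, s = 12 + 8 = 20.
Iteration 4: 8 < 11 holds -> v = 8 + 2 = 10, s = 20 + 10 = 30.
Iteration 5: 10 < 11 holds -> v = 10 + 2 = 12, s = 30 + 12 = 42.
Iteration 6: 12 < 11 fails; recursion stops.
SUM(s) = 2 + 6 + 12 + 20 + 30 + 42 = 112.

112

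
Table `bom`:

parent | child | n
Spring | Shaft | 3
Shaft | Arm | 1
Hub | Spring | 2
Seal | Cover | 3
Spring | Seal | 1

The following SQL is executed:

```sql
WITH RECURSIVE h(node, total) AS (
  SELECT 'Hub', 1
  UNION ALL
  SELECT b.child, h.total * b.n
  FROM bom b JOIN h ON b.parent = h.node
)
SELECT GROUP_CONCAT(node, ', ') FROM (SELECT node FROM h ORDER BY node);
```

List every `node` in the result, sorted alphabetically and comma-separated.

Arm, Cover, Hub, Seal, Shaft, Spring

Base: (Hub, total=1).
Iteration 1: components of {Hub} -> Spring = 1*2 = 2.
Iteration 2: components of {Spring} -> Seal = 2*1 = 2, Shaft = 2*3 = 6.
Iteration 3: components of {Seal,Shaft} -> Arm = 6*1 = 6, Cover = 2*3 = 6.
Iteration 4: no further components; recursion stops.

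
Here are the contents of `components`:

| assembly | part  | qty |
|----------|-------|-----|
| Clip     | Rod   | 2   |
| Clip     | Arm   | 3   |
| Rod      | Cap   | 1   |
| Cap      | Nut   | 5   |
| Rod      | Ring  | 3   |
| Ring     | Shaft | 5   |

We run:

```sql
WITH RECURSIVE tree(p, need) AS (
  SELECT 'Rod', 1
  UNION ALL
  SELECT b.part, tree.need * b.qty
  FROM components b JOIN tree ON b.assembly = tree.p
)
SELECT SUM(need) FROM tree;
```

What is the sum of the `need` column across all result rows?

25

Base: (Rod, need=1).
Iteration 1: components of {Rod} -> Cap = 1*1 = 1, Ring = 1*3 = 3.
Iteration 2: components of {Cap,Ring} -> Nut = 1*5 = 5, Shaft = 3*5 = 15.
Iteration 3: no further components; recursion stops.
SUM(need) = 1 + 1 + 3 + 5 + 15 = 25.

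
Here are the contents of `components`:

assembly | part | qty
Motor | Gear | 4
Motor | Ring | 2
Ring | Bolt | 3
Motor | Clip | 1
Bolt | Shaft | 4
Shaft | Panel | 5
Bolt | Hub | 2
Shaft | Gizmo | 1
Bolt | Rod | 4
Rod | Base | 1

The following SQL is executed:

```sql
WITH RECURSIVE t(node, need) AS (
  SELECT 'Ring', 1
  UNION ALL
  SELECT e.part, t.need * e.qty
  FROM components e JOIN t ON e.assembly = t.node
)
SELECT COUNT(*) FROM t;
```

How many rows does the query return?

Base: (Ring, need=1).
Iteration 1: components of {Ring} -> Bolt = 1*3 = 3.
Iteration 2: components of {Bolt} -> Hub = 3*2 = 6, Rod = 3*4 = 12, Shaft = 3*4 = 12.
Iteration 3: components of {Hub,Rod,Shaft} -> Base = 12*1 = 12, Gizmo = 12*1 = 12, Panel = 12*5 = 60.
Iteration 4: no further components; recursion stops.
Total rows emitted: 8.

8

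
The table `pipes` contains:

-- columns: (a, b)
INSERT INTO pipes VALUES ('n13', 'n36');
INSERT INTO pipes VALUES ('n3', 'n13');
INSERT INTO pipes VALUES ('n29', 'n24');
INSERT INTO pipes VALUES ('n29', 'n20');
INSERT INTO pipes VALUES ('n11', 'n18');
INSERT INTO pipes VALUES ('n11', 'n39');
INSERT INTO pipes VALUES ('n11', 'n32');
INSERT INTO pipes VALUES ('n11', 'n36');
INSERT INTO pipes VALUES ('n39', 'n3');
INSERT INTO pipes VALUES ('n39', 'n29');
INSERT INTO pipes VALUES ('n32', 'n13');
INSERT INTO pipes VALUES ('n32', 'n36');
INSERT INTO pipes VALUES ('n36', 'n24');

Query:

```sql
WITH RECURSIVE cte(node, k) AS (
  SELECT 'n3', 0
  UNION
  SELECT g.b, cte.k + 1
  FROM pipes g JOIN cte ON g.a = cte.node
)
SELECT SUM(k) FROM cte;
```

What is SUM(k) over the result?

6

Base: (n3, k=0).
Iteration 1: edges from {n3} -> (n13, k=1).
Iteration 2: edges from {n13} -> (n36, k=2).
Iteration 3: edges from {n36} -> (n24, k=3).
Iteration 4: no outgoing edges from {n24}; recursion stops.
SUM(k) = 0 + 1 + 2 + 3 = 6.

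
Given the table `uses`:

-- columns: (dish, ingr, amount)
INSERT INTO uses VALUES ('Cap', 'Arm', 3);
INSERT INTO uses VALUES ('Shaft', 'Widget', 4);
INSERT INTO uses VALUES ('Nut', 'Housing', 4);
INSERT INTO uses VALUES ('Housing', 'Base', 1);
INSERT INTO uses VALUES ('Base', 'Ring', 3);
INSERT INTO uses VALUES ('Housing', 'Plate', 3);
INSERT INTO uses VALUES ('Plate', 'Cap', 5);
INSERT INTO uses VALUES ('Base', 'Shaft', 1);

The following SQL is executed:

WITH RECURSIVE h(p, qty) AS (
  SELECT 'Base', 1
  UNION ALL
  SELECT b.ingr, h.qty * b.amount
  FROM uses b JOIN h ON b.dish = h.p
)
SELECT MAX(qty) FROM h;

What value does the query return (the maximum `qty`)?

4

Base: (Base, qty=1).
Iteration 1: components of {Base} -> Ring = 1*3 = 3, Shaft = 1*1 = 1.
Iteration 2: components of {Ring,Shaft} -> Widget = 1*4 = 4.
Iteration 3: no further components; recursion stops.
qty values: 1, 3, 1, 4; the maximum is 4.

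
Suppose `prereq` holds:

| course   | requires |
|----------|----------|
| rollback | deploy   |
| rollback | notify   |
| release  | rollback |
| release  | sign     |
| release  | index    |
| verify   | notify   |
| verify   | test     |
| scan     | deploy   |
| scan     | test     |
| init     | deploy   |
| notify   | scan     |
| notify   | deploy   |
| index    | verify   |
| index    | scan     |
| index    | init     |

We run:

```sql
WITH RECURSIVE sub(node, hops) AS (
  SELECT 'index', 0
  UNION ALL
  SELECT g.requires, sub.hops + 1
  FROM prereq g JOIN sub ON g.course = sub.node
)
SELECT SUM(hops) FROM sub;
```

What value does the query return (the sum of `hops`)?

Base: (index, hops=0).
Iteration 1: edges from {index} -> (init, hops=1), (scan, hops=1), (verify, hops=1).
Iteration 2: edges from {init,scan,verify} -> (deploy, hops=2) x2, (notify, hops=2), (test, hops=2) x2. [UNION ALL keeps all 5 new rows, including repeats]
Iteration 3: edges from {deploy,notify,test} -> (deploy, hops=3), (scan, hops=3).
Iteration 4: edges from {deploy,scan} -> (deploy, hops=4), (test, hops=4).
Iteration 5: no outgoing edges from {deploy,test}; recursion stops.
SUM(hops) = 0 + 1 + 1 + 1 + 2 + 2 + 2 + 2 + 2 + 3 + 3 + 4 + 4 = 27.

27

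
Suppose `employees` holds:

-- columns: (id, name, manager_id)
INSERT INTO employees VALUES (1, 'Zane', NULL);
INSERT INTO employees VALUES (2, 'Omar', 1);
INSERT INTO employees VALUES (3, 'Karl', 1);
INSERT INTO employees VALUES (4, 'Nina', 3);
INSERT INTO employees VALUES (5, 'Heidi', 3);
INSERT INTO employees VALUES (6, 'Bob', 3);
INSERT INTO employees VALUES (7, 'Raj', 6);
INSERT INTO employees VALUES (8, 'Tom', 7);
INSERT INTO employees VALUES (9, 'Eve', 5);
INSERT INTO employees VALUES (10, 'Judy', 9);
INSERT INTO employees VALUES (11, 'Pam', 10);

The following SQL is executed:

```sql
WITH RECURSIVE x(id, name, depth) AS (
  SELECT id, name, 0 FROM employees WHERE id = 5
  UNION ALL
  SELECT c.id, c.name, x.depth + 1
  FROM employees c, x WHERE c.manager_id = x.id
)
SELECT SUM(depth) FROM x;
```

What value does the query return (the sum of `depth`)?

6

Base: id=5 (Heidi) at depth 0.
Iteration 1: rows with manager_id in {5} -> Eve (id 9, depth 1).
Iteration 2: rows with manager_id in {9} -> Judy (id 10, depth 2).
Iteration 3: rows with manager_id in {10} -> Pam (id 11, depth 3).
Iteration 4: no rows with manager_id in {11}; recursion stops.
SUM(depth) = 0 + 1 + 2 + 3 = 6.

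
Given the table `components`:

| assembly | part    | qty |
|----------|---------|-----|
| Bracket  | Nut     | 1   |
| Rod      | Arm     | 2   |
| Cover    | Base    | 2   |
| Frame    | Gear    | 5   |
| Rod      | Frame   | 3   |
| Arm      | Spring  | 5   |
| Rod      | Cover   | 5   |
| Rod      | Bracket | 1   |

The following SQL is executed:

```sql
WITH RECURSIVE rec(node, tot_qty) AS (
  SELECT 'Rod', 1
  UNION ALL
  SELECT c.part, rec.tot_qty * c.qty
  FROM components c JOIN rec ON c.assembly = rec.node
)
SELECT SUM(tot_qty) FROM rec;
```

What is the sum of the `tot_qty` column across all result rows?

48

Base: (Rod, tot_qty=1).
Iteration 1: components of {Rod} -> Arm = 1*2 = 2, Bracket = 1*1 = 1, Cover = 1*5 = 5, Frame = 1*3 = 3.
Iteration 2: components of {Arm,Bracket,Cover,Frame} -> Base = 5*2 = 10, Gear = 3*5 = 15, Nut = 1*1 = 1, Spring = 2*5 = 10.
Iteration 3: no further components; recursion stops.
SUM(tot_qty) = 1 + 5 + 3 + 2 + 1 + 10 + 15 + 10 + 1 = 48.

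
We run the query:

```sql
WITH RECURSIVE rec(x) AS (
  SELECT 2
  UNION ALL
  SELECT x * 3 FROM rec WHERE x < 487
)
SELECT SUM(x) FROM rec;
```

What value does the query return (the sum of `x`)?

2186

Base: x=2.
Iteration 1: 2 < 487 holds -> x = 2 * 3 = 6.
Iteration 2: 6 < 487 holds -> x = 6 * 3 = 18.
Iteration 3: 18 < 487 holds -> x = 18 * 3 = 54.
Iteration 4: 54 < 487 holds -> x = 54 * 3 = 162.
Iteration 5: 162 < 487 holds -> x = 162 * 3 = 486.
Iteration 6: 486 < 487 holds -> x = 486 * 3 = 1458.
Iteration 7: 1458 < 487 fails; recursion stops.
SUM(x) = 2 + 6 + 18 + 54 + 162 + 486 + 1458 = 2186.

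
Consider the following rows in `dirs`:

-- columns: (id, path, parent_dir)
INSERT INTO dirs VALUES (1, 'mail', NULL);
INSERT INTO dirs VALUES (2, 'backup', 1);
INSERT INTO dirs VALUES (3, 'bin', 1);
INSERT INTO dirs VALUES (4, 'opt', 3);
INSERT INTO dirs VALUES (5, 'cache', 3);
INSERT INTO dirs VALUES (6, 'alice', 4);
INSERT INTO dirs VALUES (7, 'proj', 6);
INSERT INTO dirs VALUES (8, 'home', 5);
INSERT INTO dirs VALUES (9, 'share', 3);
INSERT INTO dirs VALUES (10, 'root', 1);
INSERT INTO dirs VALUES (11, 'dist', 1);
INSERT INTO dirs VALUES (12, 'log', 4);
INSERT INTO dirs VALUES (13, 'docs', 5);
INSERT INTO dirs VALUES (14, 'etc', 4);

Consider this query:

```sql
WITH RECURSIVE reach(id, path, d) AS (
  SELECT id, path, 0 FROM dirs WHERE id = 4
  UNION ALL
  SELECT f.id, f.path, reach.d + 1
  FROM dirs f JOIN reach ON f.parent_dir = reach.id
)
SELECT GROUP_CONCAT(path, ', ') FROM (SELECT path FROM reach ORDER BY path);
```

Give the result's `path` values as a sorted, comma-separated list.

alice, etc, log, opt, proj

Base: id=4 (opt) at d 0.
Iteration 1: rows with parent_dir in {4} -> alice (id 6, d 1), log (id 12, d 1), etc (id 14, d 1).
Iteration 2: rows with parent_dir in {6,12,14} -> proj (id 7, d 2).
Iteration 3: no rows with parent_dir in {7}; recursion stops.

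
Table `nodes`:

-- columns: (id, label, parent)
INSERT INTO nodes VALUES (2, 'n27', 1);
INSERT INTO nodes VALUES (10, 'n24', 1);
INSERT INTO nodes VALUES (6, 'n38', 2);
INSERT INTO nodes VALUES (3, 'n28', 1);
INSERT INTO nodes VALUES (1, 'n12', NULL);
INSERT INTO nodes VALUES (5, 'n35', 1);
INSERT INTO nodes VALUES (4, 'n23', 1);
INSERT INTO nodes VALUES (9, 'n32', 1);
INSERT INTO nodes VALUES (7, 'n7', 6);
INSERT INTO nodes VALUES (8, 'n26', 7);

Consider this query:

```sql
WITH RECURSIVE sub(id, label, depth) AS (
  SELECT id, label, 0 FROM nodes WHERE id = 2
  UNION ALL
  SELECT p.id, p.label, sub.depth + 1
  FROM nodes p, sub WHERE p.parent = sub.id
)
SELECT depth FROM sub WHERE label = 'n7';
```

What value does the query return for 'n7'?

2

Base: id=2 (n27) at depth 0.
Iteration 1: rows with parent in {2} -> n38 (id 6, depth 1).
Iteration 2: rows with parent in {6} -> n7 (id 7, depth 2).
Iteration 3: rows with parent in {7} -> n26 (id 8, depth 3).
Iteration 4: no rows with parent in {8}; recursion stops.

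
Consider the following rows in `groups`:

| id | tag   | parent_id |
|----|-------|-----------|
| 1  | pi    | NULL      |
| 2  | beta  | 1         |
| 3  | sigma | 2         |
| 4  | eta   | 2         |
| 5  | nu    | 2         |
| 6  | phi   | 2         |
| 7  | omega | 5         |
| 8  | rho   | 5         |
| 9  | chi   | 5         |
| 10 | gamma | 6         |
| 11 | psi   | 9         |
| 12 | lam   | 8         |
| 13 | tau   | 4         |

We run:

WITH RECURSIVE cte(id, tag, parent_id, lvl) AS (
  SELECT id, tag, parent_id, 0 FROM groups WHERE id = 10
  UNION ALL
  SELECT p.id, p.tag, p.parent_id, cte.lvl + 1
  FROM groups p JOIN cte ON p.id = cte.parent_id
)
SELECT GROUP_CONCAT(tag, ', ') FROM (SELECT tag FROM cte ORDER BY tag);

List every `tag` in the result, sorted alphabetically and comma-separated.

beta, gamma, phi, pi

Base: id=10 (gamma), parent_id=6, lvl 0.
Iteration 1: join on id=6 -> phi (id 6, parent_id=2, lvl 1).
Iteration 2: join on id=2 -> beta (id 2, parent_id=1, lvl 2).
Iteration 3: join on id=1 -> pi (id 1, parent_id=NULL, lvl 3).
Iteration 4: parent_id is NULL; no match; recursion stops.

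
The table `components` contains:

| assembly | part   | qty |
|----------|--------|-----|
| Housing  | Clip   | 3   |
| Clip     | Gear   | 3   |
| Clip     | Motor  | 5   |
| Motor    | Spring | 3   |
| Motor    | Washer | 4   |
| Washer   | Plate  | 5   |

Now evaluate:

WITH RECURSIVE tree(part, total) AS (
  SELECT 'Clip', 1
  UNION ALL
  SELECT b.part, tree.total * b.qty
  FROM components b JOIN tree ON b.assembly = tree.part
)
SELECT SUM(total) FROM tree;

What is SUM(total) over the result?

144

Base: (Clip, total=1).
Iteration 1: components of {Clip} -> Gear = 1*3 = 3, Motor = 1*5 = 5.
Iteration 2: components of {Gear,Motor} -> Spring = 5*3 = 15, Washer = 5*4 = 20.
Iteration 3: components of {Spring,Washer} -> Plate = 20*5 = 100.
Iteration 4: no further components; recursion stops.
SUM(total) = 1 + 3 + 5 + 15 + 20 + 100 = 144.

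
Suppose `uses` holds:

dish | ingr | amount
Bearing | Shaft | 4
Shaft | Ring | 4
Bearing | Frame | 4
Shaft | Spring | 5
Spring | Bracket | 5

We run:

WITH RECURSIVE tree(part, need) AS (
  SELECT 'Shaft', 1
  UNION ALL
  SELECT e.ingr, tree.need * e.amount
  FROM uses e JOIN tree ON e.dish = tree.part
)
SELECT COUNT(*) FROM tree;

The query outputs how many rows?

Base: (Shaft, need=1).
Iteration 1: components of {Shaft} -> Ring = 1*4 = 4, Spring = 1*5 = 5.
Iteration 2: components of {Ring,Spring} -> Bracket = 5*5 = 25.
Iteration 3: no further components; recursion stops.
Total rows emitted: 4.

4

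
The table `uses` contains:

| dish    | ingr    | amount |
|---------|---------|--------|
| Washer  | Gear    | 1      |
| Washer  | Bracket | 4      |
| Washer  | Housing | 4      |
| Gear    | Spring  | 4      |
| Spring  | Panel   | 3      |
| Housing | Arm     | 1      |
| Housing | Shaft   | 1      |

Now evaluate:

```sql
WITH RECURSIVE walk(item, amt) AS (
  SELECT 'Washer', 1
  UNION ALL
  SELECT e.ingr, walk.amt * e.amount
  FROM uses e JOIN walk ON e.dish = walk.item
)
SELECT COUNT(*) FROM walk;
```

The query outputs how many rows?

Base: (Washer, amt=1).
Iteration 1: components of {Washer} -> Bracket = 1*4 = 4, Gear = 1*1 = 1, Housing = 1*4 = 4.
Iteration 2: components of {Bracket,Gear,Housing} -> Arm = 4*1 = 4, Shaft = 4*1 = 4, Spring = 1*4 = 4.
Iteration 3: components of {Arm,Shaft,Spring} -> Panel = 4*3 = 12.
Iteration 4: no further components; recursion stops.
Total rows emitted: 8.

8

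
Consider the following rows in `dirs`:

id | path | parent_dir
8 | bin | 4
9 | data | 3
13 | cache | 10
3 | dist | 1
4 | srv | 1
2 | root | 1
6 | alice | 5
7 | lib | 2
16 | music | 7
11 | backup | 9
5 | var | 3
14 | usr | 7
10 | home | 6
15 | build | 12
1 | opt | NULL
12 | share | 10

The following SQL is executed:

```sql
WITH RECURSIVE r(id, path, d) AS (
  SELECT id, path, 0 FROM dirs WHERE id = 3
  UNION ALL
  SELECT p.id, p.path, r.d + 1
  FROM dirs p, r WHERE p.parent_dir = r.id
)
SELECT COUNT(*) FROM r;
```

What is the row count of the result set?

9

Base: id=3 (dist) at d 0.
Iteration 1: rows with parent_dir in {3} -> var (id 5, d 1), data (id 9, d 1).
Iteration 2: rows with parent_dir in {5,9} -> alice (id 6, d 2), backup (id 11, d 2).
Iteration 3: rows with parent_dir in {6,11} -> home (id 10, d 3).
Iteration 4: rows with parent_dir in {10} -> share (id 12, d 4), cache (id 13, d 4).
Iteration 5: rows with parent_dir in {12,13} -> build (id 15, d 5).
Iteration 6: no rows with parent_dir in {15}; recursion stops.
Total rows emitted: 9.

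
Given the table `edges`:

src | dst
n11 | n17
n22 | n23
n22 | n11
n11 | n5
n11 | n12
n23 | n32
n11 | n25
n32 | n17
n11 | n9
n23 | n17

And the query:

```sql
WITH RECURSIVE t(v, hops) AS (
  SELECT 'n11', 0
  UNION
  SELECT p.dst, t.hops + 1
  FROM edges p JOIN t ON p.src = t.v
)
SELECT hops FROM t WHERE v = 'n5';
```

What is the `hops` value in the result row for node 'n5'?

Base: (n11, hops=0).
Iteration 1: edges from {n11} -> (n12, hops=1), (n17, hops=1), (n25, hops=1), (n5, hops=1), (n9, hops=1).
Iteration 2: no outgoing edges from {n12,n17,n25,n5,n9}; recursion stops.

1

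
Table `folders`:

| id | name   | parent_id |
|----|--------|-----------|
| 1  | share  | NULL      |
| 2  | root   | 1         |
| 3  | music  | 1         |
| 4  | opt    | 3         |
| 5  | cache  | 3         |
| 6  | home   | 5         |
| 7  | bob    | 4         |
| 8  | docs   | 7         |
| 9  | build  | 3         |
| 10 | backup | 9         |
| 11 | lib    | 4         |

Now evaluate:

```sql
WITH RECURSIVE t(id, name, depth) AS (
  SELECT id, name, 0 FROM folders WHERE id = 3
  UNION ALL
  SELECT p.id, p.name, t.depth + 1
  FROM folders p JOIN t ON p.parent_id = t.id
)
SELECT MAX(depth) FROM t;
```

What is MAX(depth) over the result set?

3

Base: id=3 (music) at depth 0.
Iteration 1: rows with parent_id in {3} -> opt (id 4, depth 1), cache (id 5, depth 1), build (id 9, depth 1).
Iteration 2: rows with parent_id in {4,5,9} -> home (id 6, depth 2), bob (id 7, depth 2), backup (id 10, depth 2), lib (id 11, depth 2).
Iteration 3: rows with parent_id in {6,7,10,11} -> docs (id 8, depth 3).
Iteration 4: no rows with parent_id in {8}; recursion stops.
depth values: 0, 1, 1, 1, 2, 2, 2, 2, 3; the maximum is 3.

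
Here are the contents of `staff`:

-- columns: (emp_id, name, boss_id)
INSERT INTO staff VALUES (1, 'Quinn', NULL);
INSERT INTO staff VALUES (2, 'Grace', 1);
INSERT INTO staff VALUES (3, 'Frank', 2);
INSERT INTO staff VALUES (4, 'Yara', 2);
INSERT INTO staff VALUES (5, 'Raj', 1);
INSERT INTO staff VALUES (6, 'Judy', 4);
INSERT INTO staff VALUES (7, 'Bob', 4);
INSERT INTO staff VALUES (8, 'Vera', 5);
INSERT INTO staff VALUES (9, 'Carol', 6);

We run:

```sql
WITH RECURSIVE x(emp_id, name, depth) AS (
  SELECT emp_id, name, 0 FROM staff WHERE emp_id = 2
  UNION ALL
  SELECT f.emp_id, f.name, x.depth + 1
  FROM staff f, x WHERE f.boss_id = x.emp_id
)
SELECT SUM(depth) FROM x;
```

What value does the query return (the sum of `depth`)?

9

Base: emp_id=2 (Grace) at depth 0.
Iteration 1: rows with boss_id in {2} -> Frank (id 3, depth 1), Yara (id 4, depth 1).
Iteration 2: rows with boss_id in {3,4} -> Judy (id 6, depth 2), Bob (id 7, depth 2).
Iteration 3: rows with boss_id in {6,7} -> Carol (id 9, depth 3).
Iteration 4: no rows with boss_id in {9}; recursion stops.
SUM(depth) = 0 + 1 + 1 + 2 + 2 + 3 = 9.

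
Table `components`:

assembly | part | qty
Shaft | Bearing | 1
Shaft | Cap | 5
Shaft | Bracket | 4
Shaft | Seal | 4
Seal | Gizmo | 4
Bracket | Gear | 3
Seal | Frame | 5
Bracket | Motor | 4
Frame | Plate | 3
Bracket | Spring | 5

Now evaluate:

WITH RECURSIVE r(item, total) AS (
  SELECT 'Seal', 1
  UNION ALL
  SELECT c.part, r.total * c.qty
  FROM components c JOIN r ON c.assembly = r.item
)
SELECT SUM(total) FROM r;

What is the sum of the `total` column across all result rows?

25

Base: (Seal, total=1).
Iteration 1: components of {Seal} -> Frame = 1*5 = 5, Gizmo = 1*4 = 4.
Iteration 2: components of {Frame,Gizmo} -> Plate = 5*3 = 15.
Iteration 3: no further components; recursion stops.
SUM(total) = 1 + 4 + 5 + 15 = 25.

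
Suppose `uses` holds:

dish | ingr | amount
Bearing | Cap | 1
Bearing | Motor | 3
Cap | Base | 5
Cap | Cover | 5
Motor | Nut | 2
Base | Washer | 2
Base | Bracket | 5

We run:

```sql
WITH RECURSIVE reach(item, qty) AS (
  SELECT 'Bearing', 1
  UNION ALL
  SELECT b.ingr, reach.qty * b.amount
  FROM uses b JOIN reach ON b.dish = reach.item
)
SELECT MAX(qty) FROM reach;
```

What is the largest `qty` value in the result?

25

Base: (Bearing, qty=1).
Iteration 1: components of {Bearing} -> Cap = 1*1 = 1, Motor = 1*3 = 3.
Iteration 2: components of {Cap,Motor} -> Base = 1*5 = 5, Cover = 1*5 = 5, Nut = 3*2 = 6.
Iteration 3: components of {Base,Cover,Nut} -> Bracket = 5*5 = 25, Washer = 5*2 = 10.
Iteration 4: no further components; recursion stops.
qty values: 1, 1, 3, 5, 5, 6, 10, 25; the maximum is 25.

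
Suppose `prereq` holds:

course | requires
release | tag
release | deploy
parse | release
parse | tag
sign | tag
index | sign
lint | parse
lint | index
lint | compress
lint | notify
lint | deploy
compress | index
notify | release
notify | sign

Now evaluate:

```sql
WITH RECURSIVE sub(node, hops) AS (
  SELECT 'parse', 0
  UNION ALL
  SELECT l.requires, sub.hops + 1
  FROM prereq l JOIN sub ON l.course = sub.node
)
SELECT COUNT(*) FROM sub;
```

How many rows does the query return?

Base: (parse, hops=0).
Iteration 1: edges from {parse} -> (release, hops=1), (tag, hops=1).
Iteration 2: edges from {release,tag} -> (deploy, hops=2), (tag, hops=2).
Iteration 3: no outgoing edges from {deploy,tag}; recursion stops.
Total rows emitted: 5.

5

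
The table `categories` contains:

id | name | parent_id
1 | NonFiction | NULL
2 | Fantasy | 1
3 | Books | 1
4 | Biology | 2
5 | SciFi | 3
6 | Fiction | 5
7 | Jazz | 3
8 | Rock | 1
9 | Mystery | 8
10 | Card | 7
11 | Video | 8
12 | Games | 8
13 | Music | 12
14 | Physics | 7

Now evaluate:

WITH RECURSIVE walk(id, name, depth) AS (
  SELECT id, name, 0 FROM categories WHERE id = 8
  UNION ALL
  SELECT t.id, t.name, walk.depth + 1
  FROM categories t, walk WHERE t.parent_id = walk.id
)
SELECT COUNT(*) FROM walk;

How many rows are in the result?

Base: id=8 (Rock) at depth 0.
Iteration 1: rows with parent_id in {8} -> Mystery (id 9, depth 1), Video (id 11, depth 1), Games (id 12, depth 1).
Iteration 2: rows with parent_id in {9,11,12} -> Music (id 13, depth 2).
Iteration 3: no rows with parent_id in {13}; recursion stops.
Total rows emitted: 5.

5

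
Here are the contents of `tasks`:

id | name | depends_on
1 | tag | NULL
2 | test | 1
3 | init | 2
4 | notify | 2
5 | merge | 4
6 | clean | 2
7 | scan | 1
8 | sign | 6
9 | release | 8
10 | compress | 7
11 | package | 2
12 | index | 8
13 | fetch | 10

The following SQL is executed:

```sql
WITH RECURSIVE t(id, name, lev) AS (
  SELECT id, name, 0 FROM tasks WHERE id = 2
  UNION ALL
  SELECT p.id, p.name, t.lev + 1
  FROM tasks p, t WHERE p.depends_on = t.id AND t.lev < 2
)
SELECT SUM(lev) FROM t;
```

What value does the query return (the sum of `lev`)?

Base: id=2 (test) at lev 0.
Iteration 1: rows with depends_on in {2} -> init (id 3, lev 1), notify (id 4, lev 1), clean (id 6, lev 1), package (id 11, lev 1).
Iteration 2: rows with depends_on in {3,4,6,11} -> merge (id 5, lev 2), sign (id 8, lev 2).
Iteration 3: lev < 2 fails for all current rows; recursion stops.
SUM(lev) = 0 + 1 + 1 + 1 + 1 + 2 + 2 = 8.

8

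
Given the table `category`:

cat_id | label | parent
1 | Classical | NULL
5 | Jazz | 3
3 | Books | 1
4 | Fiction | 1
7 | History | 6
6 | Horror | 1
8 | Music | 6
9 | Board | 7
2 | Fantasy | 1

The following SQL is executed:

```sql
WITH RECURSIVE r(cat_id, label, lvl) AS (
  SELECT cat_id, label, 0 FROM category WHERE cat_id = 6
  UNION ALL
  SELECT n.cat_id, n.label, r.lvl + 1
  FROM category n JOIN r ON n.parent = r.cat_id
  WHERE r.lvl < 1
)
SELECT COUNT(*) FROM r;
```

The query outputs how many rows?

Base: cat_id=6 (Horror) at lvl 0.
Iteration 1: rows with parent in {6} -> History (id 7, lvl 1), Music (id 8, lvl 1).
Iteration 2: lvl < 1 fails for all current rows; recursion stops.
Total rows emitted: 3.

3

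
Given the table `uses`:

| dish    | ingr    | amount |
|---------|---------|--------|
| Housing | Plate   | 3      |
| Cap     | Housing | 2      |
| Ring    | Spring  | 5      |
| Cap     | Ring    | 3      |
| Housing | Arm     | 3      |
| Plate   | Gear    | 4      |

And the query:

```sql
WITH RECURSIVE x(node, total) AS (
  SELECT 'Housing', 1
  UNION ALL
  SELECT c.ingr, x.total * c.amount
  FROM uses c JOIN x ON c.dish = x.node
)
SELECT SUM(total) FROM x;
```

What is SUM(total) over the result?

Base: (Housing, total=1).
Iteration 1: components of {Housing} -> Arm = 1*3 = 3, Plate = 1*3 = 3.
Iteration 2: components of {Arm,Plate} -> Gear = 3*4 = 12.
Iteration 3: no further components; recursion stops.
SUM(total) = 1 + 3 + 3 + 12 = 19.

19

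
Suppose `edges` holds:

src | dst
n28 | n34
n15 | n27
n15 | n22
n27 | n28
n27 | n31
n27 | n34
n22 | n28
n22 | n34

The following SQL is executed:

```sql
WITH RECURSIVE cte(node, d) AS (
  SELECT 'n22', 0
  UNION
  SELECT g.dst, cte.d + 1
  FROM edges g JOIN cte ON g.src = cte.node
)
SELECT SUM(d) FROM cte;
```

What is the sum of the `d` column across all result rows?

4

Base: (n22, d=0).
Iteration 1: edges from {n22} -> (n28, d=1), (n34, d=1).
Iteration 2: edges from {n28,n34} -> (n34, d=2).
Iteration 3: no outgoing edges from {n34}; recursion stops.
SUM(d) = 0 + 1 + 1 + 2 = 4.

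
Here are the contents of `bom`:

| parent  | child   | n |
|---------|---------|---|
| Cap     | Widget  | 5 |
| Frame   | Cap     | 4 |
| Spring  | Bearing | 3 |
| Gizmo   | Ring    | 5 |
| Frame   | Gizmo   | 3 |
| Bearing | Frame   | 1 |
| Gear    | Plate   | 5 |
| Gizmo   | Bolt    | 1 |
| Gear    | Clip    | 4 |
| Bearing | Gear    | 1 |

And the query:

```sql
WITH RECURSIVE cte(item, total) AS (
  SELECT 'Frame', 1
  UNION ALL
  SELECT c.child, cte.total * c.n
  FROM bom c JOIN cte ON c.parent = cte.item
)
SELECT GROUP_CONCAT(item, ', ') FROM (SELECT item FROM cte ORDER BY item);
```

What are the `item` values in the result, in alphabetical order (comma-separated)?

Bolt, Cap, Frame, Gizmo, Ring, Widget

Base: (Frame, total=1).
Iteration 1: components of {Frame} -> Cap = 1*4 = 4, Gizmo = 1*3 = 3.
Iteration 2: components of {Cap,Gizmo} -> Bolt = 3*1 = 3, Ring = 3*5 = 15, Widget = 4*5 = 20.
Iteration 3: no further components; recursion stops.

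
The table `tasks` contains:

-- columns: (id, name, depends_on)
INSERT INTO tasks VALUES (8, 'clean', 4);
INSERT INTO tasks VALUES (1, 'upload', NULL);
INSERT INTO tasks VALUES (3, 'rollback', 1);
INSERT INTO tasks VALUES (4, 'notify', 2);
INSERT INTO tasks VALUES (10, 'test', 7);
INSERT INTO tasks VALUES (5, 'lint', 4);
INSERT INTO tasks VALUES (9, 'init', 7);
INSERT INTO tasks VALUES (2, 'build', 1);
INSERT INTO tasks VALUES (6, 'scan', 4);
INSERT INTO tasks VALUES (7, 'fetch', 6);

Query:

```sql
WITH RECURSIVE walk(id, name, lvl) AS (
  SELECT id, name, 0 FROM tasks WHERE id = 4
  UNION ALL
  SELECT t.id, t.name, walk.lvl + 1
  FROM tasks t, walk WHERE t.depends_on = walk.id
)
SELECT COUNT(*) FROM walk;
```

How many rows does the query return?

7

Base: id=4 (notify) at lvl 0.
Iteration 1: rows with depends_on in {4} -> lint (id 5, lvl 1), scan (id 6, lvl 1), clean (id 8, lvl 1).
Iteration 2: rows with depends_on in {5,6,8} -> fetch (id 7, lvl 2).
Iteration 3: rows with depends_on in {7} -> init (id 9, lvl 3), test (id 10, lvl 3).
Iteration 4: no rows with depends_on in {9,10}; recursion stops.
Total rows emitted: 7.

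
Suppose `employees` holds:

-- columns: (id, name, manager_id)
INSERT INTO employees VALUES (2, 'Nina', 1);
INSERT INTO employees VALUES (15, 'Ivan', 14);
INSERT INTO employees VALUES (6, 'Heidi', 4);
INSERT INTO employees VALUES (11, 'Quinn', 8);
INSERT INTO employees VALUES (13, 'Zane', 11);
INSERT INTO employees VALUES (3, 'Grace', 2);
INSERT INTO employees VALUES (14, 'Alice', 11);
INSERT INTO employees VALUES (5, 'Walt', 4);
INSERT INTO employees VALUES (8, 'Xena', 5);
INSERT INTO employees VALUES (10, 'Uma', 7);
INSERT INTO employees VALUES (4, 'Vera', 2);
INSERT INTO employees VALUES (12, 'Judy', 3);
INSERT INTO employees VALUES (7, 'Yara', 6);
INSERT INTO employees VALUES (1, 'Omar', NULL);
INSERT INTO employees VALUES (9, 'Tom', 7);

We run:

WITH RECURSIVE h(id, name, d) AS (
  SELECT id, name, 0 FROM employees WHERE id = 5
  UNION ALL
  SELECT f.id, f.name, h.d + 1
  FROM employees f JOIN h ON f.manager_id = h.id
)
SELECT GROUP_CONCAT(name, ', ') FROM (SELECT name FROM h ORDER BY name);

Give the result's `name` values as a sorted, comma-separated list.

Alice, Ivan, Quinn, Walt, Xena, Zane

Base: id=5 (Walt) at d 0.
Iteration 1: rows with manager_id in {5} -> Xena (id 8, d 1).
Iteration 2: rows with manager_id in {8} -> Quinn (id 11, d 2).
Iteration 3: rows with manager_id in {11} -> Zane (id 13, d 3), Alice (id 14, d 3).
Iteration 4: rows with manager_id in {13,14} -> Ivan (id 15, d 4).
Iteration 5: no rows with manager_id in {15}; recursion stops.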